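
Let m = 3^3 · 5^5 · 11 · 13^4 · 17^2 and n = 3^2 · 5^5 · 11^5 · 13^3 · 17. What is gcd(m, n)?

min exponent per shared prime: 3^2 · 5^5 · 11 · 13^3 · 17 = 11554846875

11554846875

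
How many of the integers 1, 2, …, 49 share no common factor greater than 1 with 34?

24

34 = 2·17. Inclusion–exclusion on these primes:
49 − ⌊49/2⌋ − ⌊49/17⌋ + ⌊49/34⌋ = 24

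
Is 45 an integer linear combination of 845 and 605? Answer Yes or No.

By Bézout, 845p + 605q = 45 has integer solutions iff gcd(845, 605) | 45.
Euclid: 845 = 1·605 + 240; 605 = 2·240 + 125; 240 = 1·125 + 115; 125 = 1·115 + 10; 115 = 11·10 + 5; 10 = 2·5 + 0. gcd = 5; 45 mod 5 = 0. Yes.

Yes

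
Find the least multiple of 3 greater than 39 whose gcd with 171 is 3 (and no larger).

42

Multiples of 3 above 39: 3·14, 3·15, … . Need the cofactor coprime to 171/3 = 57.
Checking s = 14, 15, … the first with gcd(s, 57) = 1 is s = 14, giving 42.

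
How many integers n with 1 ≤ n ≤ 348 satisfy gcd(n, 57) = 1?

Prime factors of 57: 3, 19. Count integers ≤ 348 divisible by none of them.
By inclusion–exclusion: 348 − ⌊348/3⌋ − ⌊348/19⌋ + ⌊348/57⌋ = 220.

220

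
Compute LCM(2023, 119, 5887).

lcm(2023, 119) = 2023·119/gcd = 240737/119 = 2023
lcm(2023, 5887) = 2023·5887/gcd = 11909401/7 = 1701343

1701343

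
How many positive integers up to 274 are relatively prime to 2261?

209

Prime factors of 2261: 7, 17, 19. Count integers ≤ 274 divisible by none of them.
By inclusion–exclusion: 274 − ⌊274/7⌋ − ⌊274/17⌋ − ⌊274/19⌋ + ⌊274/119⌋ + ⌊274/133⌋ + ⌊274/323⌋ − ⌊274/2261⌋ = 209.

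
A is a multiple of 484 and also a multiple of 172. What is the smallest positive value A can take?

gcd first: 484 = 2·172 + 140; 172 = 1·140 + 32; 140 = 4·32 + 12; 32 = 2·12 + 8; 12 = 1·8 + 4; 8 = 2·4 + 0 → gcd = 4
lcm = 484·172/gcd = 83248/4 = 20812

20812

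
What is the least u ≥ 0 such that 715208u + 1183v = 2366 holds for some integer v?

0

Euclid: 715208 = 604·1183 + 676; 1183 = 1·676 + 507; 676 = 1·507 + 169; 507 = 3·169 + 0 → gcd = 169; 2366 = 169·14.
Back-substitution yields 715208·(2) + 1183·(-1209) = 169, so one solution is u = 2·14 = 28, v = -1209·14 = -16926.
Solutions in u differ by 1183/169 = 7; the one in [0, 7) is 28 mod 7 = 0.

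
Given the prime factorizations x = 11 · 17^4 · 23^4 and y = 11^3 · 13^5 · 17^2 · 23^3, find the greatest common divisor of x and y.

min exponent per shared prime: 11 · 17^2 · 23^3 = 38678893

38678893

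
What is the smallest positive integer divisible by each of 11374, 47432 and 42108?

193949448

11374 = 2 · 11² · 47; 47432 = 2³ · 7² · 11²; 42108 = 2² · 3 · 11² · 29
lcm takes max exponent of each prime: 2³ · 3 · 7² · 11² · 29 · 47 = 193949448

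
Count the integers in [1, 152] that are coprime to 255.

255 = 3·5·17. Inclusion–exclusion on these primes:
152 − ⌊152/3⌋ − ⌊152/5⌋ − ⌊152/17⌋ + ⌊152/15⌋ + ⌊152/51⌋ + ⌊152/85⌋ − ⌊152/255⌋ = 77

77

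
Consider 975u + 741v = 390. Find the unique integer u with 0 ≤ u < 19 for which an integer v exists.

8

gcd(975, 741) = 39 (Euclid: 975 = 1·741 + 234; 741 = 3·234 + 39; 234 = 6·39 + 0), and 39 | 390.
Extended Euclid: 975·(-3) + 741·(4) = 39. Scale by 10: u₀ = -30.
General solution u = u₀ + 19t; reducing mod 19 gives u = 8 (and v = -10).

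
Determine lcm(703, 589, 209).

lcm(703, 589) = 703·589/gcd = 414067/19 = 21793
lcm(21793, 209) = 21793·209/gcd = 4554737/19 = 239723

239723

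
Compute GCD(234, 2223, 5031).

117

234 = 2 · 3² · 13; 2223 = 3² · 13 · 19; 5031 = 3² · 13 · 43
gcd takes min exponent of each prime: 3² · 13 = 117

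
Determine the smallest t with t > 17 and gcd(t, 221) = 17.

Multiples of 17 above 17: 17·2, 17·3, … . Need the cofactor coprime to 221/17 = 13.
Checking s = 2, 3, … the first with gcd(s, 13) = 1 is s = 2, giving 34.

34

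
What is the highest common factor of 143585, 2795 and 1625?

gcd(143585, 2795): 143585 = 51·2795 + 1040; 2795 = 2·1040 + 715; 1040 = 1·715 + 325; 715 = 2·325 + 65; 325 = 5·65 + 0 → 65
gcd(65, 1625): 1625 = 25·65 + 0 → 65

65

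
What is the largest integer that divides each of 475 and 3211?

19

475 = 5² · 19
3211 = 13² · 19
Common: 19 = 19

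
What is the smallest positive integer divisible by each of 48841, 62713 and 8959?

lcm(48841, 62713) = 48841·62713/gcd = 3062965633/289 = 10598497
lcm(10598497, 8959) = 10598497·8959/gcd = 94951934623/8959 = 10598497

10598497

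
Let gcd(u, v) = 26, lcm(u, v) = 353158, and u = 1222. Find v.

Using uv = gcd(u,v)·lcm(u,v) = 26·353158 = 9182108, we get v = 9182108/1222 = 7514.

7514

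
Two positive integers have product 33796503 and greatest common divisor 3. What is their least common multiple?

11265501

gcd·lcm = product, so lcm = 33796503/3 = 11265501.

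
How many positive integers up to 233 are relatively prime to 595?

150

595 = 5·7·17. Inclusion–exclusion on these primes:
233 − ⌊233/5⌋ − ⌊233/7⌋ − ⌊233/17⌋ + ⌊233/35⌋ + ⌊233/85⌋ + ⌊233/119⌋ − ⌊233/595⌋ = 150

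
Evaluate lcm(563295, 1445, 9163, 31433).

9543561885165

563295 = 3 · 5 · 17 · 47²; 1445 = 5 · 17²; 9163 = 7² · 11 · 17; 31433 = 17 · 43²
lcm takes max exponent of each prime: 3 · 5 · 7² · 11 · 17² · 43² · 47² = 9543561885165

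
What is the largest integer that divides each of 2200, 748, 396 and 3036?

44

gcd(2200, 748): 2200 = 2·748 + 704; 748 = 1·704 + 44; 704 = 16·44 + 0 → 44
gcd(44, 396): 396 = 9·44 + 0 → 44
gcd(44, 3036): 3036 = 69·44 + 0 → 44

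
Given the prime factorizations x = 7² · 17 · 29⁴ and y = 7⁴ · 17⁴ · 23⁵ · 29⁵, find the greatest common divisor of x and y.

min exponent per shared prime: 7² · 17 · 29⁴ = 589165073

589165073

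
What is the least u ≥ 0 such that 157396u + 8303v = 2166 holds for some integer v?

Reduce mod 8303: 157396u ≡ 2166 (mod 8303). With g = gcd(157396, 8303) = 361 dividing 2166, divide through: 436u ≡ 6 (mod 23).
Since gcd(436, 23) = 1, u ≡ 6·(436)⁻¹ ≡ 17 (mod 23). Smallest non-negative: 17.

17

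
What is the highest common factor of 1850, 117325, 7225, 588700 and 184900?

1850 = 2 · 5² · 37; 117325 = 5² · 13 · 19²; 7225 = 5² · 17²; 588700 = 2² · 5² · 7 · 29²; 184900 = 2² · 5² · 43²
gcd takes min exponent of each prime: 5² = 25

25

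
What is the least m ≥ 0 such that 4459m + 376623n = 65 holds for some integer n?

Reduce mod 376623: 4459m ≡ 65 (mod 376623). With g = gcd(4459, 376623) = 13 dividing 65, divide through: 343m ≡ 5 (mod 28971).
Since gcd(343, 28971) = 1, m ≡ 5·(343)⁻¹ ≡ 5828 (mod 28971). Smallest non-negative: 5828.

5828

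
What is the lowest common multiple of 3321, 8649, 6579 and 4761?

1234142511219

lcm(3321, 8649) = 3321·8649/gcd = 28723329/9 = 3191481
lcm(3191481, 6579) = 3191481·6579/gcd = 20996753499/9 = 2332972611
lcm(2332972611, 4761) = 2332972611·4761/gcd = 11107282600971/9 = 1234142511219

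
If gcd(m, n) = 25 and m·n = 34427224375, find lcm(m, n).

Since gcd(m,n)·lcm(m,n) = mn, lcm = 34427224375/25 = 1377088975.

1377088975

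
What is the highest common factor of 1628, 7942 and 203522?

22

gcd(1628, 7942): 7942 = 4·1628 + 1430; 1628 = 1·1430 + 198; 1430 = 7·198 + 44; 198 = 4·44 + 22; 44 = 2·22 + 0 → 22
gcd(22, 203522): 203522 = 9251·22 + 0 → 22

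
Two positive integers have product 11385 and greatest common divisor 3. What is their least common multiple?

3795

Since gcd(m,n)·lcm(m,n) = mn, lcm = 11385/3 = 3795.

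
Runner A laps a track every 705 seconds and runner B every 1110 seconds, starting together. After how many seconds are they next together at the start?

gcd first: 1110 = 1·705 + 405; 705 = 1·405 + 300; 405 = 1·300 + 105; 300 = 2·105 + 90; 105 = 1·90 + 15; 90 = 6·15 + 0 → gcd = 15
lcm = 705·1110/gcd = 782550/15 = 52170

52170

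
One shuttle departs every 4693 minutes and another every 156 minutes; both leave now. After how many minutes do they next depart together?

4693 = 13 · 19²; 156 = 2² · 3 · 13
max exponents: 2² · 3 · 13 · 19² = 56316

56316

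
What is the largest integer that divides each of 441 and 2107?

49

441 = 3² · 7²
2107 = 7² · 43
Common: 7² = 49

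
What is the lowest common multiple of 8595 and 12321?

11766555

8595 = 3² · 5 · 191; 12321 = 3² · 37²
max exponents: 3² · 5 · 37² · 191 = 11766555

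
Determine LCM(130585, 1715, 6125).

22852375

lcm(130585, 1715) = 130585·1715/gcd = 223953275/245 = 914095
lcm(914095, 6125) = 914095·6125/gcd = 5598831875/245 = 22852375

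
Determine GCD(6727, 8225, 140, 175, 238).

7

gcd(6727, 8225): 8225 = 1·6727 + 1498; 6727 = 4·1498 + 735; 1498 = 2·735 + 28; 735 = 26·28 + 7; 28 = 4·7 + 0 → 7
gcd(7, 140): 140 = 20·7 + 0 → 7
gcd(7, 175): 175 = 25·7 + 0 → 7
gcd(7, 238): 238 = 34·7 + 0 → 7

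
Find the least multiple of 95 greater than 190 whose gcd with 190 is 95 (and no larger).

Multiples of 95 above 190: 95·3, 95·4, … . Need the cofactor coprime to 190/95 = 2.
Checking s = 3, 4, … the first with gcd(s, 2) = 1 is s = 3, giving 285.

285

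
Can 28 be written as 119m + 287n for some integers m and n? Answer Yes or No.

gcd(119, 287): 287 = 2·119 + 49; 119 = 2·49 + 21; 49 = 2·21 + 7; 21 = 3·7 + 0 → 7
7 divides 28, so a solution exists.

Yes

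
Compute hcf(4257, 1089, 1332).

9

gcd(4257, 1089): 4257 = 3·1089 + 990; 1089 = 1·990 + 99; 990 = 10·99 + 0 → 99
gcd(99, 1332): 1332 = 13·99 + 45; 99 = 2·45 + 9; 45 = 5·9 + 0 → 9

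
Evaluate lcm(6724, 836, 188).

6724 = 2² · 41²; 836 = 2² · 11 · 19; 188 = 2² · 47
lcm takes max exponent of each prime: 2² · 11 · 19 · 41² · 47 = 66049852

66049852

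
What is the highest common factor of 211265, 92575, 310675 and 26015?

211265 = 5 · 29 · 31 · 47; 92575 = 5² · 7 · 23²; 310675 = 5² · 17² · 43; 26015 = 5 · 11² · 43
gcd takes min exponent of each prime: 5 = 5

5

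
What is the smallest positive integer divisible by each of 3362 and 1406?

2363486

gcd first: 3362 = 2·1406 + 550; 1406 = 2·550 + 306; 550 = 1·306 + 244; 306 = 1·244 + 62; 244 = 3·62 + 58; 62 = 1·58 + 4; 58 = 14·4 + 2; 4 = 2·2 + 0 → gcd = 2
lcm = 3362·1406/gcd = 4726972/2 = 2363486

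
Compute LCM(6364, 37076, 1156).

17047507724

lcm(6364, 37076) = 6364·37076/gcd = 235951664/4 = 58987916
lcm(58987916, 1156) = 58987916·1156/gcd = 68190030896/4 = 17047507724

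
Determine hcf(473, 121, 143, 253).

473 = 11 · 43; 121 = 11²; 143 = 11 · 13; 253 = 11 · 23
gcd takes min exponent of each prime: 11 = 11

11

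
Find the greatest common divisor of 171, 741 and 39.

3

gcd(171, 741): 741 = 4·171 + 57; 171 = 3·57 + 0 → 57
gcd(57, 39): 57 = 1·39 + 18; 39 = 2·18 + 3; 18 = 6·3 + 0 → 3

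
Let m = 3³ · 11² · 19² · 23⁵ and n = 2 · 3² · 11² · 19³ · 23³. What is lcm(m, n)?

288455691946158

max exponent per prime: 2 · 3³ · 11² · 19³ · 23⁵ = 288455691946158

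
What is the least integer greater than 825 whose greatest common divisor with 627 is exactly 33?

858

gcd(k, 627) = 33 forces 33 | k; write k = 33s. Then gcd(33s, 33·19) = 33·gcd(s, 19), so need gcd(s, 19) = 1.
33s > 825 gives s ≥ 26. The least s ≥ 26 coprime to 19 is 26, so k = 33·26 = 858.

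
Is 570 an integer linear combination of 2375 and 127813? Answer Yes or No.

By Bézout, 2375p − 127813q = 570 has integer solutions iff gcd(2375, 127813) | 570.
Euclid: 127813 = 53·2375 + 1938; 2375 = 1·1938 + 437; 1938 = 4·437 + 190; 437 = 2·190 + 57; 190 = 3·57 + 19; 57 = 3·19 + 0. gcd = 19; 570 mod 19 = 0. Yes.

Yes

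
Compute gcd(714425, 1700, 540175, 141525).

gcd(714425, 1700): 714425 = 420·1700 + 425; 1700 = 4·425 + 0 → 425
gcd(425, 540175): 540175 = 1271·425 + 0 → 425
gcd(425, 141525): 141525 = 333·425 + 0 → 425

425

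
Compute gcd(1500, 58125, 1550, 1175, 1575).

1500 = 2² · 3 · 5³; 58125 = 3 · 5⁴ · 31; 1550 = 2 · 5² · 31; 1175 = 5² · 47; 1575 = 3² · 5² · 7
gcd takes min exponent of each prime: 5² = 25

25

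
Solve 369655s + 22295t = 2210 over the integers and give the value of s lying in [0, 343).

338

Reduce mod 22295: 369655s ≡ 2210 (mod 22295). With g = gcd(369655, 22295) = 65 dividing 2210, divide through: 5687s ≡ 34 (mod 343).
Since gcd(5687, 343) = 1, s ≡ 34·(5687)⁻¹ ≡ 338 (mod 343). Smallest non-negative: 338.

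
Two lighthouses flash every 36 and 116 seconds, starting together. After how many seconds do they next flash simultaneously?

gcd first: 116 = 3·36 + 8; 36 = 4·8 + 4; 8 = 2·4 + 0 → gcd = 4
lcm = 36·116/gcd = 4176/4 = 1044

1044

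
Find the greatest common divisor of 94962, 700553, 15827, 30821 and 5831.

833

94962 = 2 · 3 · 7² · 17 · 19; 700553 = 7² · 17 · 29²; 15827 = 7² · 17 · 19; 30821 = 7² · 17 · 37; 5831 = 7³ · 17
gcd takes min exponent of each prime: 7² · 17 = 833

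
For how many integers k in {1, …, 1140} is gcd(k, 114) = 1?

114 = 2·3·19. Inclusion–exclusion on these primes:
1140 − ⌊1140/2⌋ − ⌊1140/3⌋ − ⌊1140/19⌋ + ⌊1140/6⌋ + ⌊1140/38⌋ + ⌊1140/57⌋ − ⌊1140/114⌋ = 360

360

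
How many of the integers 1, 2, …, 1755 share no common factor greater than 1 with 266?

714

266 = 2·7·19. Inclusion–exclusion on these primes:
1755 − ⌊1755/2⌋ − ⌊1755/7⌋ − ⌊1755/19⌋ + ⌊1755/14⌋ + ⌊1755/38⌋ + ⌊1755/133⌋ − ⌊1755/266⌋ = 714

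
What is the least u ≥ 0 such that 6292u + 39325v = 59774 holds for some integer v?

22

Euclid: 39325 = 6·6292 + 1573; 6292 = 4·1573 + 0 → gcd = 1573; 59774 = 1573·38.
Back-substitution yields 6292·(-6) + 39325·(1) = 1573, so one solution is u = -6·38 = -228, v = 1·38 = 38.
Solutions in u differ by 39325/1573 = 25; the one in [0, 25) is -228 mod 25 = 22.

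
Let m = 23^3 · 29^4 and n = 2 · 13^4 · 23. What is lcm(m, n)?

491562681366094

max exponent per prime: 2 · 13^4 · 23^3 · 29^4 = 491562681366094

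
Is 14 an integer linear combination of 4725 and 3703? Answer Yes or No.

gcd(4725, 3703): 4725 = 1·3703 + 1022; 3703 = 3·1022 + 637; 1022 = 1·637 + 385; 637 = 1·385 + 252; 385 = 1·252 + 133; 252 = 1·133 + 119; 133 = 1·119 + 14; 119 = 8·14 + 7; 14 = 2·7 + 0 → 7
7 divides 14, so a solution exists.

Yes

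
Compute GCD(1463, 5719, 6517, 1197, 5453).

133

gcd(1463, 5719): 5719 = 3·1463 + 1330; 1463 = 1·1330 + 133; 1330 = 10·133 + 0 → 133
gcd(133, 6517): 6517 = 49·133 + 0 → 133
gcd(133, 1197): 1197 = 9·133 + 0 → 133
gcd(133, 5453): 5453 = 41·133 + 0 → 133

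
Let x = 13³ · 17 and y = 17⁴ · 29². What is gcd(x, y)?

min exponent per shared prime: 17 = 17

17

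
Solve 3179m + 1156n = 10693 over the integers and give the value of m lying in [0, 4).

3

Euclid: 3179 = 2·1156 + 867; 1156 = 1·867 + 289; 867 = 3·289 + 0 → gcd = 289; 10693 = 289·37.
Back-substitution yields 3179·(-1) + 1156·(3) = 289, so one solution is m = -1·37 = -37, n = 3·37 = 111.
Solutions in m differ by 1156/289 = 4; the one in [0, 4) is -37 mod 4 = 3.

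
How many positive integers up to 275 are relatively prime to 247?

241

247 = 13·19. Inclusion–exclusion on these primes:
275 − ⌊275/13⌋ − ⌊275/19⌋ + ⌊275/247⌋ = 241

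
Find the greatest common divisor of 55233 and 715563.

9

55233 = 3² · 17 · 19²
715563 = 3² · 43³
Common: 3² = 9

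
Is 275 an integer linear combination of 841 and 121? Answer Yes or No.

Yes

gcd(841, 121): 841 = 6·121 + 115; 121 = 1·115 + 6; 115 = 19·6 + 1; 6 = 6·1 + 0 → 1
1 divides 275, so a solution exists.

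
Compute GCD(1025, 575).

Euclid: 1025 = 1·575 + 450; 575 = 1·450 + 125; 450 = 3·125 + 75; 125 = 1·75 + 50; 75 = 1·50 + 25; 50 = 2·25 + 0. Last nonzero remainder: 25.

25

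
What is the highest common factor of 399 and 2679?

57

399 = 3 · 7 · 19
2679 = 3 · 19 · 47
Common: 3 · 19 = 57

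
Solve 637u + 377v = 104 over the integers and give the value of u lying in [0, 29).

12

Reduce mod 377: 637u ≡ 104 (mod 377). With g = gcd(637, 377) = 13 dividing 104, divide through: 49u ≡ 8 (mod 29).
Since gcd(49, 29) = 1, u ≡ 8·(49)⁻¹ ≡ 12 (mod 29). Smallest non-negative: 12.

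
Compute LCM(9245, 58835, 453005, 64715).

9245 = 5 · 43²; 58835 = 5 · 7 · 41²; 453005 = 5 · 7² · 43²; 64715 = 5 · 7 · 43²
lcm takes max exponent of each prime: 5 · 7² · 41² · 43² = 761501405

761501405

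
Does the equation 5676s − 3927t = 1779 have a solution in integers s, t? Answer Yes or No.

gcd(5676, 3927): 5676 = 1·3927 + 1749; 3927 = 2·1749 + 429; 1749 = 4·429 + 33; 429 = 13·33 + 0 → 33
33 does not divide 1779, so a solution does not exist.

No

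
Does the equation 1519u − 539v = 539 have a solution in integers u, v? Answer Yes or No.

gcd(1519, 539): 1519 = 2·539 + 441; 539 = 1·441 + 98; 441 = 4·98 + 49; 98 = 2·49 + 0 → 49
49 divides 539, so a solution exists.

Yes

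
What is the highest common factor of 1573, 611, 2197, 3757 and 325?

13

1573 = 11² · 13; 611 = 13 · 47; 2197 = 13³; 3757 = 13 · 17²; 325 = 5² · 13
gcd takes min exponent of each prime: 13 = 13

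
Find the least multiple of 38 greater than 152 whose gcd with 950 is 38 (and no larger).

228

Multiples of 38 above 152: 38·5, 38·6, … . Need the cofactor coprime to 950/38 = 25.
Checking s = 5, 6, … the first with gcd(s, 25) = 1 is s = 6, giving 228.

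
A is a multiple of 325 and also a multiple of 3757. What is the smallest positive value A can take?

93925

325 = 5² · 13; 3757 = 13 · 17²
max exponents: 5² · 13 · 17² = 93925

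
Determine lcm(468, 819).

468 = 2² · 3² · 13; 819 = 3² · 7 · 13
max exponents: 2² · 3² · 7 · 13 = 3276

3276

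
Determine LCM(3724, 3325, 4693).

3724 = 2² · 7² · 19; 3325 = 5² · 7 · 19; 4693 = 13 · 19²
lcm takes max exponent of each prime: 2² · 5² · 7² · 13 · 19² = 22995700

22995700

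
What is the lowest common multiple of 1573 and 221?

26741

gcd first: 1573 = 7·221 + 26; 221 = 8·26 + 13; 26 = 2·13 + 0 → gcd = 13
lcm = 1573·221/gcd = 347633/13 = 26741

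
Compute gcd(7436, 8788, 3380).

gcd(7436, 8788): 8788 = 1·7436 + 1352; 7436 = 5·1352 + 676; 1352 = 2·676 + 0 → 676
gcd(676, 3380): 3380 = 5·676 + 0 → 676

676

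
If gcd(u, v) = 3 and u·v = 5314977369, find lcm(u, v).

1771659123

For any two positive integers, gcd × lcm equals their product. Hence lcm = 5314977369 / 3 = 1771659123.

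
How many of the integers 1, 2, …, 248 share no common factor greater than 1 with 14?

Prime factors of 14: 2, 7. Count integers ≤ 248 divisible by none of them.
By inclusion–exclusion: 248 − ⌊248/2⌋ − ⌊248/7⌋ + ⌊248/14⌋ = 106.

106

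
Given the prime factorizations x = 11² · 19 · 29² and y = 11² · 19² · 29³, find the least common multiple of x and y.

1065335909

max exponent per prime: 11² · 19² · 29³ = 1065335909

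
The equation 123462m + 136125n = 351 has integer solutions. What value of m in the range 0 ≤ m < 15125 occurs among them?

Euclid: 136125 = 1·123462 + 12663; 123462 = 9·12663 + 9495; 12663 = 1·9495 + 3168; 9495 = 2·3168 + 3159; 3168 = 1·3159 + 9; 3159 = 351·9 + 0 → gcd = 9; 351 = 9·39.
Back-substitution yields 123462·(-43) + 136125·(39) = 9, so one solution is m = -43·39 = -1677, n = 39·39 = 1521.
Solutions in m differ by 136125/9 = 15125; the one in [0, 15125) is -1677 mod 15125 = 13448.

13448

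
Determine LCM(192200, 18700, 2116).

192200 = 2³ · 5² · 31²; 18700 = 2² · 5² · 11 · 17; 2116 = 2² · 23²
lcm takes max exponent of each prime: 2³ · 5² · 11 · 17 · 23² · 31² = 19013000600

19013000600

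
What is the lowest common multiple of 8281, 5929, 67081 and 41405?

8281 = 7² · 13²; 5929 = 7² · 11²; 67081 = 7² · 37²; 41405 = 5 · 7² · 13²
lcm takes max exponent of each prime: 5 · 7² · 11² · 13² · 37² = 6858696845

6858696845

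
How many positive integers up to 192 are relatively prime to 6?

Prime factors of 6: 2, 3. Count integers ≤ 192 divisible by none of them.
By inclusion–exclusion: 192 − ⌊192/2⌋ − ⌊192/3⌋ + ⌊192/6⌋ = 64.

64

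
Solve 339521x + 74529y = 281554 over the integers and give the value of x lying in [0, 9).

Reduce mod 74529: 339521x ≡ 281554 (mod 74529). With g = gcd(339521, 74529) = 8281 dividing 281554, divide through: 41x ≡ 34 (mod 9).
Since gcd(41, 9) = 1, x ≡ 34·(41)⁻¹ ≡ 5 (mod 9). Smallest non-negative: 5.

5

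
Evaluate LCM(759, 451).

31119

759 = 3 · 11 · 23; 451 = 11 · 41
max exponents: 3 · 11 · 23 · 41 = 31119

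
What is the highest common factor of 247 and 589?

19

Euclid: 589 = 2·247 + 95; 247 = 2·95 + 57; 95 = 1·57 + 38; 57 = 1·38 + 19; 38 = 2·19 + 0. Last nonzero remainder: 19.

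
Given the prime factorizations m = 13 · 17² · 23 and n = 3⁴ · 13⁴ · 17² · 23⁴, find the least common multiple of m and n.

max exponent per prime: 3⁴ · 13⁴ · 17² · 23⁴ = 187097340792609

187097340792609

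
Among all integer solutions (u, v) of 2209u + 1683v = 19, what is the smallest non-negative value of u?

304

Reduce mod 1683: 2209u ≡ 19 (mod 1683). With g = gcd(2209, 1683) = 1 dividing 19, divide through: 2209u ≡ 19 (mod 1683).
Since gcd(2209, 1683) = 1, u ≡ 19·(2209)⁻¹ ≡ 304 (mod 1683). Smallest non-negative: 304.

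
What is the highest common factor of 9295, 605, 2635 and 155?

5

9295 = 5 · 11 · 13²; 605 = 5 · 11²; 2635 = 5 · 17 · 31; 155 = 5 · 31
gcd takes min exponent of each prime: 5 = 5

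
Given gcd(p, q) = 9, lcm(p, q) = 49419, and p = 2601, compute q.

Using pq = gcd(p,q)·lcm(p,q) = 9·49419 = 444771, we get q = 444771/2601 = 171.

171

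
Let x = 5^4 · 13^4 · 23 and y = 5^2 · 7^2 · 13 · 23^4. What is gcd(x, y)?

7475

min exponent per shared prime: 5^2 · 13 · 23 = 7475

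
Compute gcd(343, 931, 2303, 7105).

gcd(343, 931): 931 = 2·343 + 245; 343 = 1·245 + 98; 245 = 2·98 + 49; 98 = 2·49 + 0 → 49
gcd(49, 2303): 2303 = 47·49 + 0 → 49
gcd(49, 7105): 7105 = 145·49 + 0 → 49

49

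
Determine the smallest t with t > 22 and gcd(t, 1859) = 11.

33

gcd(t, 1859) = 11 forces 11 | t; write t = 11s. Then gcd(11s, 11·169) = 11·gcd(s, 169), so need gcd(s, 169) = 1.
11s > 22 gives s ≥ 3. The least s ≥ 3 coprime to 169 is 3, so t = 11·3 = 33.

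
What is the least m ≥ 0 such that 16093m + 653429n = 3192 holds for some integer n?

2477

Reduce mod 653429: 16093m ≡ 3192 (mod 653429). With g = gcd(16093, 653429) = 133 dividing 3192, divide through: 121m ≡ 24 (mod 4913).
Since gcd(121, 4913) = 1, m ≡ 24·(121)⁻¹ ≡ 2477 (mod 4913). Smallest non-negative: 2477.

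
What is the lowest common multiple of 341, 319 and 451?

lcm(341, 319) = 341·319/gcd = 108779/11 = 9889
lcm(9889, 451) = 9889·451/gcd = 4459939/11 = 405449

405449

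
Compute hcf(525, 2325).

75

Euclid: 2325 = 4·525 + 225; 525 = 2·225 + 75; 225 = 3·75 + 0. Last nonzero remainder: 75.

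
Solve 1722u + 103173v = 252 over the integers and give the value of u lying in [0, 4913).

4314

gcd(1722, 103173) = 21 (Euclid: 103173 = 59·1722 + 1575; 1722 = 1·1575 + 147; 1575 = 10·147 + 105; 147 = 1·105 + 42; 105 = 2·42 + 21; 42 = 2·21 + 0), and 21 | 252.
Extended Euclid: 1722·(-2097) + 103173·(35) = 21. Scale by 12: u₀ = -25164.
General solution u = u₀ + 4913t; reducing mod 4913 gives u = 4314 (and v = -72).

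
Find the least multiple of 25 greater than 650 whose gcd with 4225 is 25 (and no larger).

4225 = 25·169. Any m with gcd(m, 4225) = 25 is a multiple of 25, say 25s, with s coprime to 169.
Need s > 650/25, so s ≥ 27. First s ≥ 27 with gcd(s, 169) = 1 is s = 27. Thus m = 25·27 = 675.

675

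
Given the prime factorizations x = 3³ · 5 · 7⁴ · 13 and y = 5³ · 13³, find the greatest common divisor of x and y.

min exponent per shared prime: 5 · 13 = 65

65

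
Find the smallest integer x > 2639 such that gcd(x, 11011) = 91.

gcd(x, 11011) = 91 forces 91 | x; write x = 91s. Then gcd(91s, 91·121) = 91·gcd(s, 121), so need gcd(s, 121) = 1.
91s > 2639 gives s ≥ 30. The least s ≥ 30 coprime to 121 is 30, so x = 91·30 = 2730.

2730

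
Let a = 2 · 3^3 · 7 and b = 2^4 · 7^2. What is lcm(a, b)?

21168

max exponent per prime: 2^4 · 3^3 · 7^2 = 21168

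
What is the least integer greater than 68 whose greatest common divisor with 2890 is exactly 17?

2890 = 17·170. Any a with gcd(a, 2890) = 17 is a multiple of 17, say 17s, with s coprime to 170.
Need s > 68/17, so s ≥ 5. First s ≥ 5 with gcd(s, 170) = 1 is s = 7. Thus a = 17·7 = 119.

119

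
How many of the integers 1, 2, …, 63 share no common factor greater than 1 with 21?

Prime factors of 21: 3, 7. Count integers ≤ 63 divisible by none of them.
By inclusion–exclusion: 63 − ⌊63/3⌋ − ⌊63/7⌋ + ⌊63/21⌋ = 36.

36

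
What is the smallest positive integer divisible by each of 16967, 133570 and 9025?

31388950

16967 = 19² · 47; 133570 = 2 · 5 · 19² · 37; 9025 = 5² · 19²
lcm takes max exponent of each prime: 2 · 5² · 19² · 37 · 47 = 31388950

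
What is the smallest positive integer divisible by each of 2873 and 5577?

gcd first: 5577 = 1·2873 + 2704; 2873 = 1·2704 + 169; 2704 = 16·169 + 0 → gcd = 169
lcm = 2873·5577/gcd = 16022721/169 = 94809

94809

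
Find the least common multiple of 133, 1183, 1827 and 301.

133 = 7 · 19; 1183 = 7 · 13²; 1827 = 3² · 7 · 29; 301 = 7 · 43
lcm takes max exponent of each prime: 3² · 7 · 13² · 19 · 29 · 43 = 252259371

252259371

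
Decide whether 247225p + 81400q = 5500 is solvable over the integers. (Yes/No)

By Bézout, 247225p + 81400q = 5500 has integer solutions iff gcd(247225, 81400) | 5500.
Euclid: 247225 = 3·81400 + 3025; 81400 = 26·3025 + 2750; 3025 = 1·2750 + 275; 2750 = 10·275 + 0. gcd = 275; 5500 mod 275 = 0. Yes.

Yes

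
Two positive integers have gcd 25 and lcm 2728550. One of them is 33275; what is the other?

2050

m·n = gcd·lcm = 25·2728550 = 68213750, so n = 68213750/33275 = 2050.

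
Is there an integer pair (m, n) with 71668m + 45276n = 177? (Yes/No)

By Bézout, 71668m + 45276n = 177 has integer solutions iff gcd(71668, 45276) | 177.
Euclid: 71668 = 1·45276 + 26392; 45276 = 1·26392 + 18884; 26392 = 1·18884 + 7508; 18884 = 2·7508 + 3868; 7508 = 1·3868 + 3640; 3868 = 1·3640 + 228; 3640 = 15·228 + 220; 228 = 1·220 + 8; 220 = 27·8 + 4; 8 = 2·4 + 0. gcd = 4; 177 mod 4 = 1. No.

No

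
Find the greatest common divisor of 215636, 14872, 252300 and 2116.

4

gcd(215636, 14872): 215636 = 14·14872 + 7428; 14872 = 2·7428 + 16; 7428 = 464·16 + 4; 16 = 4·4 + 0 → 4
gcd(4, 252300): 252300 = 63075·4 + 0 → 4
gcd(4, 2116): 2116 = 529·4 + 0 → 4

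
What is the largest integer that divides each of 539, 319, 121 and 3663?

11

539 = 7² · 11; 319 = 11 · 29; 121 = 11²; 3663 = 3² · 11 · 37
gcd takes min exponent of each prime: 11 = 11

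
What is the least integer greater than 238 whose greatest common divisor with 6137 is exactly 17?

255

gcd(k, 6137) = 17 forces 17 | k; write k = 17s. Then gcd(17s, 17·361) = 17·gcd(s, 361), so need gcd(s, 361) = 1.
17s > 238 gives s ≥ 15. The least s ≥ 15 coprime to 361 is 15, so k = 17·15 = 255.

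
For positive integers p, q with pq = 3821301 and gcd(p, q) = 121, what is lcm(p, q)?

For any two positive integers, gcd × lcm equals their product. Hence lcm = 3821301 / 121 = 31581.

31581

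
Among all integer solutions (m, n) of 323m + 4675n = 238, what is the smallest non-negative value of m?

Reduce mod 4675: 323m ≡ 238 (mod 4675). With g = gcd(323, 4675) = 17 dividing 238, divide through: 19m ≡ 14 (mod 275).
Since gcd(19, 275) = 1, m ≡ 14·(19)⁻¹ ≡ 131 (mod 275). Smallest non-negative: 131.

131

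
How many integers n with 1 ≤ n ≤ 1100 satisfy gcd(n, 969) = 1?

655

969 = 3·17·19. Inclusion–exclusion on these primes:
1100 − ⌊1100/3⌋ − ⌊1100/17⌋ − ⌊1100/19⌋ + ⌊1100/51⌋ + ⌊1100/57⌋ + ⌊1100/323⌋ − ⌊1100/969⌋ = 655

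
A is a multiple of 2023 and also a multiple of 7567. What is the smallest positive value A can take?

2023 = 7 · 17²; 7567 = 7 · 23 · 47
max exponents: 7 · 17² · 23 · 47 = 2186863

2186863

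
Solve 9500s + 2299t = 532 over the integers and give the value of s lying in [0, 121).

32

gcd(9500, 2299) = 19 (Euclid: 9500 = 4·2299 + 304; 2299 = 7·304 + 171; 304 = 1·171 + 133; 171 = 1·133 + 38; 133 = 3·38 + 19; 38 = 2·19 + 0), and 19 | 532.
Extended Euclid: 9500·(53) + 2299·(-219) = 19. Scale by 28: s₀ = 1484.
General solution s = s₀ + 121k; reducing mod 121 gives s = 32 (and t = -132).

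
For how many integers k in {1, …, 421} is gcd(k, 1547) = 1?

1547 = 7·13·17. Inclusion–exclusion on these primes:
421 − ⌊421/7⌋ − ⌊421/13⌋ − ⌊421/17⌋ + ⌊421/91⌋ + ⌊421/119⌋ + ⌊421/221⌋ − ⌊421/1547⌋ = 313

313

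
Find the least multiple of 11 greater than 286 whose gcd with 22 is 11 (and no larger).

297

22 = 11·2. Any t with gcd(t, 22) = 11 is a multiple of 11, say 11s, with s coprime to 2.
Need s > 286/11, so s ≥ 27. First s ≥ 27 with gcd(s, 2) = 1 is s = 27. Thus t = 11·27 = 297.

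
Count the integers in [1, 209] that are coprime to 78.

78 = 2·3·13. Inclusion–exclusion on these primes:
209 − ⌊209/2⌋ − ⌊209/3⌋ − ⌊209/13⌋ + ⌊209/6⌋ + ⌊209/26⌋ + ⌊209/39⌋ − ⌊209/78⌋ = 65

65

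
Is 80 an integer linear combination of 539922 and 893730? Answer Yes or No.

No

By Bézout, 539922m + 893730n = 80 has integer solutions iff gcd(539922, 893730) | 80.
Euclid: 893730 = 1·539922 + 353808; 539922 = 1·353808 + 186114; 353808 = 1·186114 + 167694; 186114 = 1·167694 + 18420; 167694 = 9·18420 + 1914; 18420 = 9·1914 + 1194; 1914 = 1·1194 + 720; 1194 = 1·720 + 474; 720 = 1·474 + 246; 474 = 1·246 + 228; 246 = 1·228 + 18; 228 = 12·18 + 12; 18 = 1·12 + 6; 12 = 2·6 + 0. gcd = 6; 80 mod 6 = 2. No.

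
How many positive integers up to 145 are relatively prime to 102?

46

102 = 2·3·17. Inclusion–exclusion on these primes:
145 − ⌊145/2⌋ − ⌊145/3⌋ − ⌊145/17⌋ + ⌊145/6⌋ + ⌊145/34⌋ + ⌊145/51⌋ − ⌊145/102⌋ = 46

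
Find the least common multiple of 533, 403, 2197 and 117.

25131483

533 = 13 · 41; 403 = 13 · 31; 2197 = 13³; 117 = 3² · 13
lcm takes max exponent of each prime: 3² · 13³ · 31 · 41 = 25131483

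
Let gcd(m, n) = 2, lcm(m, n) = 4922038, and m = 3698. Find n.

2662

m·n = gcd·lcm = 2·4922038 = 9844076, so n = 9844076/3698 = 2662.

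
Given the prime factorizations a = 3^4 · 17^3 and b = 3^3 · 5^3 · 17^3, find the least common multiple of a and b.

49744125

max exponent per prime: 3^4 · 5^3 · 17^3 = 49744125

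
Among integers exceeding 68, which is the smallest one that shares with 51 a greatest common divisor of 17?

85

Multiples of 17 above 68: 17·5, 17·6, … . Need the cofactor coprime to 51/17 = 3.
Checking s = 5, 6, … the first with gcd(s, 3) = 1 is s = 5, giving 85.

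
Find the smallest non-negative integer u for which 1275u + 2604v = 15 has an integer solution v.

337

gcd(1275, 2604) = 3 (Euclid: 2604 = 2·1275 + 54; 1275 = 23·54 + 33; 54 = 1·33 + 21; 33 = 1·21 + 12; 21 = 1·12 + 9; 12 = 1·9 + 3; 9 = 3·3 + 0), and 3 | 15.
Extended Euclid: 1275·(241) + 2604·(-118) = 3. Scale by 5: u₀ = 1205.
General solution u = u₀ + 868t; reducing mod 868 gives u = 337 (and v = -165).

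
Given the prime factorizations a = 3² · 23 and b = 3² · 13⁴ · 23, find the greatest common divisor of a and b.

min exponent per shared prime: 3² · 23 = 207

207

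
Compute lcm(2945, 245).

144305

gcd first: 2945 = 12·245 + 5; 245 = 49·5 + 0 → gcd = 5
lcm = 2945·245/gcd = 721525/5 = 144305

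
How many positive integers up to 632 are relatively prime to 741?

Prime factors of 741: 3, 13, 19. Count integers ≤ 632 divisible by none of them.
By inclusion–exclusion: 632 − ⌊632/3⌋ − ⌊632/13⌋ − ⌊632/19⌋ + ⌊632/39⌋ + ⌊632/57⌋ + ⌊632/247⌋ − ⌊632/741⌋ = 370.

370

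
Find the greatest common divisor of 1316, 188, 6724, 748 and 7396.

gcd(1316, 188): 1316 = 7·188 + 0 → 188
gcd(188, 6724): 6724 = 35·188 + 144; 188 = 1·144 + 44; 144 = 3·44 + 12; 44 = 3·12 + 8; 12 = 1·8 + 4; 8 = 2·4 + 0 → 4
gcd(4, 748): 748 = 187·4 + 0 → 4
gcd(4, 7396): 7396 = 1849·4 + 0 → 4

4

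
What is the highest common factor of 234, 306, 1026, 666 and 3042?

18

gcd(234, 306): 306 = 1·234 + 72; 234 = 3·72 + 18; 72 = 4·18 + 0 → 18
gcd(18, 1026): 1026 = 57·18 + 0 → 18
gcd(18, 666): 666 = 37·18 + 0 → 18
gcd(18, 3042): 3042 = 169·18 + 0 → 18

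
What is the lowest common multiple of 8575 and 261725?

8575 = 5² · 7³; 261725 = 5² · 19² · 29
max exponents: 5² · 7³ · 19² · 29 = 89771675

89771675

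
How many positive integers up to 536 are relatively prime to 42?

154

Prime factors of 42: 2, 3, 7. Count integers ≤ 536 divisible by none of them.
By inclusion–exclusion: 536 − ⌊536/2⌋ − ⌊536/3⌋ − ⌊536/7⌋ + ⌊536/6⌋ + ⌊536/14⌋ + ⌊536/21⌋ − ⌊536/42⌋ = 154.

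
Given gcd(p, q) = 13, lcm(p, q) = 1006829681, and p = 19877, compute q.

658489

Using pq = gcd(p,q)·lcm(p,q) = 13·1006829681 = 13088785853, we get q = 13088785853/19877 = 658489.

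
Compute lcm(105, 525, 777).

19425

lcm(105, 525) = 105·525/gcd = 55125/105 = 525
lcm(525, 777) = 525·777/gcd = 407925/21 = 19425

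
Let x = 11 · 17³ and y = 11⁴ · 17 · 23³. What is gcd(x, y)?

min exponent per shared prime: 11 · 17 = 187

187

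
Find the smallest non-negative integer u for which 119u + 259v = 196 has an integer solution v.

Euclid: 259 = 2·119 + 21; 119 = 5·21 + 14; 21 = 1·14 + 7; 14 = 2·7 + 0 → gcd = 7; 196 = 7·28.
Back-substitution yields 119·(-13) + 259·(6) = 7, so one solution is u = -13·28 = -364, v = 6·28 = 168.
Solutions in u differ by 259/7 = 37; the one in [0, 37) is -364 mod 37 = 6.

6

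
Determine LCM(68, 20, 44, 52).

48620

68 = 2² · 17; 20 = 2² · 5; 44 = 2² · 11; 52 = 2² · 13
lcm takes max exponent of each prime: 2² · 5 · 11 · 13 · 17 = 48620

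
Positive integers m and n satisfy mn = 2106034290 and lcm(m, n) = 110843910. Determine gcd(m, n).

gcd·lcm = product, so gcd = 2106034290/110843910 = 19.

19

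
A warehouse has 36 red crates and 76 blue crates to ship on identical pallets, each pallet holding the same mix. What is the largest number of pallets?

36 = 2² · 3²
76 = 2² · 19
Common: 2² = 4

4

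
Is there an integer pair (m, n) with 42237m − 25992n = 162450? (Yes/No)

gcd(42237, 25992): 42237 = 1·25992 + 16245; 25992 = 1·16245 + 9747; 16245 = 1·9747 + 6498; 9747 = 1·6498 + 3249; 6498 = 2·3249 + 0 → 3249
3249 divides 162450, so a solution exists.

Yes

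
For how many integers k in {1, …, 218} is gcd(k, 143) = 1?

Prime factors of 143: 11, 13. Count integers ≤ 218 divisible by none of them.
By inclusion–exclusion: 218 − ⌊218/11⌋ − ⌊218/13⌋ + ⌊218/143⌋ = 184.

184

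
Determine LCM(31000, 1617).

50127000

31000 = 2³ · 5³ · 31; 1617 = 3 · 7² · 11
max exponents: 2³ · 3 · 5³ · 7² · 11 · 31 = 50127000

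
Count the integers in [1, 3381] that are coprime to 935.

935 = 5·11·17. Inclusion–exclusion on these primes:
3381 − ⌊3381/5⌋ − ⌊3381/11⌋ − ⌊3381/17⌋ + ⌊3381/55⌋ + ⌊3381/85⌋ + ⌊3381/187⌋ − ⌊3381/935⌋ = 2315

2315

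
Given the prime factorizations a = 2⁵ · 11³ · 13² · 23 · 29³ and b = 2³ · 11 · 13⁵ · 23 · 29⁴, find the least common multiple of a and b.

257255472988356128

max exponent per prime: 2⁵ · 11³ · 13⁵ · 23 · 29⁴ = 257255472988356128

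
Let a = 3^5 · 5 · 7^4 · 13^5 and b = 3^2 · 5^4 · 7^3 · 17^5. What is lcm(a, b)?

192238256692139214375

max exponent per prime: 3^5 · 5^4 · 7^4 · 13^5 · 17^5 = 192238256692139214375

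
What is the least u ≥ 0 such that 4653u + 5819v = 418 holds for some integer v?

Reduce mod 5819: 4653u ≡ 418 (mod 5819). With g = gcd(4653, 5819) = 11 dividing 418, divide through: 423u ≡ 38 (mod 529).
Since gcd(423, 529) = 1, u ≡ 38·(423)⁻¹ ≡ 339 (mod 529). Smallest non-negative: 339.

339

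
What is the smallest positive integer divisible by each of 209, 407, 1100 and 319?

209 = 11 · 19; 407 = 11 · 37; 1100 = 2² · 5² · 11; 319 = 11 · 29
lcm takes max exponent of each prime: 2² · 5² · 11 · 19 · 29 · 37 = 22425700

22425700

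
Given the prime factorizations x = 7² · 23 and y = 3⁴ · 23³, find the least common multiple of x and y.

48290823

max exponent per prime: 3⁴ · 7² · 23³ = 48290823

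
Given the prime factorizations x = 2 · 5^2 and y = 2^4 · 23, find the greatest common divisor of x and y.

min exponent per shared prime: 2 = 2

2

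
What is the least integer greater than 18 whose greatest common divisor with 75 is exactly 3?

75 = 3·25. Any m with gcd(m, 75) = 3 is a multiple of 3, say 3s, with s coprime to 25.
Need s > 18/3, so s ≥ 7. First s ≥ 7 with gcd(s, 25) = 1 is s = 7. Thus m = 3·7 = 21.

21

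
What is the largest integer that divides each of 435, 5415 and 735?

435 = 3 · 5 · 29; 5415 = 3 · 5 · 19²; 735 = 3 · 5 · 7²
gcd takes min exponent of each prime: 3 · 5 = 15

15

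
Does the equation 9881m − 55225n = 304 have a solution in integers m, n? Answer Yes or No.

Yes

By Bézout, 9881m − 55225n = 304 has integer solutions iff gcd(9881, 55225) | 304.
Euclid: 55225 = 5·9881 + 5820; 9881 = 1·5820 + 4061; 5820 = 1·4061 + 1759; 4061 = 2·1759 + 543; 1759 = 3·543 + 130; 543 = 4·130 + 23; 130 = 5·23 + 15; 23 = 1·15 + 8; 15 = 1·8 + 7; 8 = 1·7 + 1; 7 = 7·1 + 0. gcd = 1; 304 mod 1 = 0. Yes.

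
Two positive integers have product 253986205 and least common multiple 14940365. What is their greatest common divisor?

17

gcd·lcm = product, so gcd = 253986205/14940365 = 17.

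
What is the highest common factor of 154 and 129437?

Euclid: 129437 = 840·154 + 77; 154 = 2·77 + 0. Last nonzero remainder: 77.

77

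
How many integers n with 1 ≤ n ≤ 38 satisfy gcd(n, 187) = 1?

187 = 11·17. Inclusion–exclusion on these primes:
38 − ⌊38/11⌋ − ⌊38/17⌋ + ⌊38/187⌋ = 33

33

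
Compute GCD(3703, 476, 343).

gcd(3703, 476): 3703 = 7·476 + 371; 476 = 1·371 + 105; 371 = 3·105 + 56; 105 = 1·56 + 49; 56 = 1·49 + 7; 49 = 7·7 + 0 → 7
gcd(7, 343): 343 = 49·7 + 0 → 7

7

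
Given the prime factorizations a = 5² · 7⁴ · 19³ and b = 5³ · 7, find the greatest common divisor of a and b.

min exponent per shared prime: 5² · 7 = 175

175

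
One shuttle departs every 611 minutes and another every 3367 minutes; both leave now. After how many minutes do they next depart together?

158249

611 = 13 · 47; 3367 = 7 · 13 · 37
max exponents: 7 · 13 · 37 · 47 = 158249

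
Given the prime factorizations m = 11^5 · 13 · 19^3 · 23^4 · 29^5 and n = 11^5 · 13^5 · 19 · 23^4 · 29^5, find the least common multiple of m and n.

2354194407869036118520710433

max exponent per prime: 11^5 · 13^5 · 19^3 · 23^4 · 29^5 = 2354194407869036118520710433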